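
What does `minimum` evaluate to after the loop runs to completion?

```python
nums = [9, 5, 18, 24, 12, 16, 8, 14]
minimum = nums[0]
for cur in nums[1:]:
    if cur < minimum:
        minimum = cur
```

Let's trace through this code step by step.

Initialize: nums = [9, 5, 18, 24, 12, 16, 8, 14]
Initialize: minimum = 9
Entering loop: for cur in nums[1:]:
After iteration 1: cur = 5, minimum = 5
After iteration 2: cur = 18, minimum = 5
After iteration 3: cur = 24, minimum = 5
After iteration 4: cur = 12, minimum = 5
After iteration 5: cur = 16, minimum = 5
After iteration 6: cur = 8, minimum = 5
After iteration 7: cur = 14, minimum = 5
Loop ends.

Final answer: 5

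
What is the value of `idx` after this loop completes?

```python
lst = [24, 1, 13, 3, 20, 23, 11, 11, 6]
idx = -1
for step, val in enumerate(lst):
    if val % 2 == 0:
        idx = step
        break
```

Let's trace through this code step by step.

Initialize: lst = [24, 1, 13, 3, 20, 23, 11, 11, 6]
Initialize: idx = -1
Entering loop: for step, val in enumerate(lst):
After iteration 1: step = 0, val = 24, idx = 0
Loop ends.

Final answer: 0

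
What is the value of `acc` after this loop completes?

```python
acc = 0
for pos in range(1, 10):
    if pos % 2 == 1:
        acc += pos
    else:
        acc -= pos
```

Let's trace through this code step by step.

Initialize: acc = 0
Entering loop: for pos in range(1, 10):
After iteration 1: pos = 1, acc = 1
After iteration 2: pos = 2, acc = -1
After iteration 3: pos = 3, acc = 2
After iteration 4: pos = 4, acc = -2
After iteration 5: pos = 5, acc = 3
After iteration 6: pos = 6, acc = -3
After iteration 7: pos = 7, acc = 4
After iteration 8: pos = 8, acc = -4
After iteration 9: pos = 9, acc = 5
Loop ends.

Final answer: 5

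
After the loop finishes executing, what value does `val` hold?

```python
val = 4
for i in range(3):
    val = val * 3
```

Let's trace through this code step by step.

Initialize: val = 4
Entering loop: for i in range(3):
After iteration 1: i = 0, val = 12
After iteration 2: i = 1, val = 36
After iteration 3: i = 2, val = 108
Loop ends.

Final answer: 108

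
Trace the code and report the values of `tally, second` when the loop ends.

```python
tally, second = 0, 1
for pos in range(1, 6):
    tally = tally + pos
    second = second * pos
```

Let's trace through this code step by step.

Initialize: tally = 0
Initialize: second = 1
Entering loop: for pos in range(1, 6):
After iteration 1: pos = 1, tally = 1, second = 1
After iteration 2: pos = 2, tally = 3, second = 2
After iteration 3: pos = 3, tally = 6, second = 6
After iteration 4: pos = 4, tally = 10, second = 24
After iteration 5: pos = 5, tally = 15, second = 120
Loop ends.

Final answer: 15, 120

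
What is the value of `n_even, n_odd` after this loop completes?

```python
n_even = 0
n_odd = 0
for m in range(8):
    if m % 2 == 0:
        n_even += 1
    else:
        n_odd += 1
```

Let's trace through this code step by step.

Initialize: n_even = 0
Initialize: n_odd = 0
Entering loop: for m in range(8):
After iteration 1: m = 0, n_even = 1, n_odd = 0
After iteration 2: m = 1, n_even = 1, n_odd = 1
After iteration 3: m = 2, n_even = 2, n_odd = 1
After iteration 4: m = 3, n_even = 2, n_odd = 2
After iteration 5: m = 4, n_even = 3, n_odd = 2
After iteration 6: m = 5, n_even = 3, n_odd = 3
After iteration 7: m = 6, n_even = 4, n_odd = 3
After iteration 8: m = 7, n_even = 4, n_odd = 4
Loop ends.

Final answer: 4, 4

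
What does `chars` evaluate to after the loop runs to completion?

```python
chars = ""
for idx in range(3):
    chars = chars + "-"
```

Let's trace through this code step by step.

Initialize: chars = ''
Entering loop: for idx in range(3):
After iteration 1: idx = 0, chars = '-'
After iteration 2: idx = 1, chars = '--'
After iteration 3: idx = 2, chars = '---'
Loop ends.

Final answer: '---'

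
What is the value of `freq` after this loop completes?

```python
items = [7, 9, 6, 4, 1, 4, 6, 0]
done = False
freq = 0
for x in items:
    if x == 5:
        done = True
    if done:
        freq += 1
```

Let's trace through this code step by step.

Initialize: items = [7, 9, 6, 4, 1, 4, 6, 0]
Initialize: done = False
Initialize: freq = 0
Entering loop: for x in items:
After iteration 1: x = 7, freq = 0
After iteration 2: x = 9, freq = 0
After iteration 3: x = 6, freq = 0
After iteration 4: x = 4, freq = 0
After iteration 5: x = 1, freq = 0
After iteration 6: x = 4, freq = 0
After iteration 7: x = 6, freq = 0
After iteration 8: x = 0, freq = 0
Loop ends.

Final answer: 0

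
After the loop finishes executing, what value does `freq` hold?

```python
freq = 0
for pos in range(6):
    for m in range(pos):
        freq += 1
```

Let's trace through this code step by step.

Initialize: freq = 0
Entering loop: for pos in range(6):
After iteration 1: pos = 0, freq = 0
After iteration 2: pos = 1, freq = 1, m = 0
After iteration 3: pos = 2, freq = 3, m = 1
After iteration 4: pos = 3, freq = 6, m = 2
After iteration 5: pos = 4, freq = 10, m = 3
After iteration 6: pos = 5, freq = 15, m = 4
Loop ends.

Final answer: 15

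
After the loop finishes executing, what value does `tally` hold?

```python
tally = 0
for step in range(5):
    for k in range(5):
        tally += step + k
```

Let's trace through this code step by step.

Initialize: tally = 0
Entering loop: for step in range(5):
After iteration 1: step = 0, tally = 10
After iteration 2: step = 1, tally = 25
After iteration 3: step = 2, tally = 45
After iteration 4: step = 3, tally = 70
After iteration 5: step = 4, tally = 100
Loop ends.

Final answer: 100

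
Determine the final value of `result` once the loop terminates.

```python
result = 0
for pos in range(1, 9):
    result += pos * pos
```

Let's trace through this code step by step.

Initialize: result = 0
Entering loop: for pos in range(1, 9):
After iteration 1: pos = 1, result = 1
After iteration 2: pos = 2, result = 5
After iteration 3: pos = 3, result = 14
After iteration 4: pos = 4, result = 30
After iteration 5: pos = 5, result = 55
After iteration 6: pos = 6, result = 91
After iteration 7: pos = 7, result = 140
After iteration 8: pos = 8, result = 204
Loop ends.

Final answer: 204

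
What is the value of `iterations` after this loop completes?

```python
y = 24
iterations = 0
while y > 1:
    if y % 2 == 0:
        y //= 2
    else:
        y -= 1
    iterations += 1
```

Let's trace through this code step by step.

Initialize: y = 24
Initialize: iterations = 0
Entering loop: while y > 1:
After iteration 1: y = 12, iterations = 1
After iteration 2: y = 6, iterations = 2
After iteration 3: y = 3, iterations = 3
After iteration 4: y = 2, iterations = 4
After iteration 5: y = 1, iterations = 5
Loop ends.

Final answer: 5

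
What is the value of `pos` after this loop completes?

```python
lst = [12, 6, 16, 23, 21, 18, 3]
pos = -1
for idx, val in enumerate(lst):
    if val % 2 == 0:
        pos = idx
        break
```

Let's trace through this code step by step.

Initialize: lst = [12, 6, 16, 23, 21, 18, 3]
Initialize: pos = -1
Entering loop: for idx, val in enumerate(lst):
After iteration 1: idx = 0, val = 12, pos = 0
Loop ends.

Final answer: 0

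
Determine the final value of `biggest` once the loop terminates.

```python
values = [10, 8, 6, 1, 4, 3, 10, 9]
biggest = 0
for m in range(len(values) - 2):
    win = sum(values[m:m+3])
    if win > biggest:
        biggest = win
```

Let's trace through this code step by step.

Initialize: values = [10, 8, 6, 1, 4, 3, 10, 9]
Initialize: biggest = 0
Entering loop: for m in range(len(values) - 2):
After iteration 1: m = 0, biggest = 24, win = 24
After iteration 2: m = 1, biggest = 24, win = 15
After iteration 3: m = 2, biggest = 24, win = 11
After iteration 4: m = 3, biggest = 24, win = 8
After iteration 5: m = 4, biggest = 24, win = 17
After iteration 6: m = 5, biggest = 24, win = 22
Loop ends.

Final answer: 24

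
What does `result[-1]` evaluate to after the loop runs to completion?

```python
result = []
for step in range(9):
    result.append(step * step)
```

Let's trace through this code step by step.

Initialize: result = []
Entering loop: for step in range(9):
After iteration 1: step = 0, result = [0]
After iteration 2: step = 1, result = [0, 1]
After iteration 3: step = 2, result = [0, 1, 4]
After iteration 4: step = 3, result = [0, 1, 4, 9]
After iteration 5: step = 4, result = [0, 1, 4, 9, 16]
After iteration 6: step = 5, result = [0, 1, 4, 9, 16, 25]
After iteration 7: step = 6, result = [0, 1, 4, 9, 16, 25, 36]
After iteration 8: step = 7, result = [0, 1, 4, 9, 16, 25, 36, 49]
After iteration 9: step = 8, result = [0, 1, 4, 9, 16, 25, 36, 49, 64]
Loop ends.
result[-1] = 64

Final answer: 64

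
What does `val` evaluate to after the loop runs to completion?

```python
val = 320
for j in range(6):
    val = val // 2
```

Let's trace through this code step by step.

Initialize: val = 320
Entering loop: for j in range(6):
After iteration 1: j = 0, val = 160
After iteration 2: j = 1, val = 80
After iteration 3: j = 2, val = 40
After iteration 4: j = 3, val = 20
After iteration 5: j = 4, val = 10
After iteration 6: j = 5, val = 5
Loop ends.

Final answer: 5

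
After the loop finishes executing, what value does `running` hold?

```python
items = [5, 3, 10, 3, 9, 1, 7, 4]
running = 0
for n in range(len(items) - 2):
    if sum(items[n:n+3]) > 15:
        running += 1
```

Let's trace through this code step by step.

Initialize: items = [5, 3, 10, 3, 9, 1, 7, 4]
Initialize: running = 0
Entering loop: for n in range(len(items) - 2):
After iteration 1: n = 0, running = 1
After iteration 2: n = 1, running = 2
After iteration 3: n = 2, running = 3
After iteration 4: n = 3, running = 3
After iteration 5: n = 4, running = 4
After iteration 6: n = 5, running = 4
Loop ends.

Final answer: 4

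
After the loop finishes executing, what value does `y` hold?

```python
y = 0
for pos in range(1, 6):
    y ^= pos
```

Let's trace through this code step by step.

Initialize: y = 0
Entering loop: for pos in range(1, 6):
After iteration 1: pos = 1, y = 1
After iteration 2: pos = 2, y = 3
After iteration 3: pos = 3, y = 0
After iteration 4: pos = 4, y = 4
After iteration 5: pos = 5, y = 1
Loop ends.

Final answer: 1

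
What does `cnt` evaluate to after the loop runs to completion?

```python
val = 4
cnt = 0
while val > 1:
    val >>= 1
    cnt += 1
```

Let's trace through this code step by step.

Initialize: val = 4
Initialize: cnt = 0
Entering loop: while val > 1:
After iteration 1: val = 2, cnt = 1
After iteration 2: val = 1, cnt = 2
Loop ends.

Final answer: 2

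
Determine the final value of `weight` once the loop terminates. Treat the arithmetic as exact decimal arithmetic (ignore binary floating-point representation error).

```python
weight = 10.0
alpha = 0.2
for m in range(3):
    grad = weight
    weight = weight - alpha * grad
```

Let's trace through this code step by step.

Initialize: weight = 10.0
Initialize: alpha = 0.2
Entering loop: for m in range(3):
After iteration 1: m = 0, weight = 8.0, grad = 10.0
After iteration 2: m = 1, weight = 6.4, grad = 8.0
After iteration 3: m = 2, weight = 5.12, grad = 6.4
Loop ends.

Final answer: 5.12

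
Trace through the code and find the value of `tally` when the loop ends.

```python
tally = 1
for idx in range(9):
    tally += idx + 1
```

Let's trace through this code step by step.

Initialize: tally = 1
Entering loop: for idx in range(9):
After iteration 1: idx = 0, tally = 2
After iteration 2: idx = 1, tally = 4
After iteration 3: idx = 2, tally = 7
After iteration 4: idx = 3, tally = 11
After iteration 5: idx = 4, tally = 16
After iteration 6: idx = 5, tally = 22
After iteration 7: idx = 6, tally = 29
After iteration 8: idx = 7, tally = 37
After iteration 9: idx = 8, tally = 46
Loop ends.

Final answer: 46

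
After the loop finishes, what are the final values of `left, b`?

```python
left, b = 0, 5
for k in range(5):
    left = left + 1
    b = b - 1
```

Let's trace through this code step by step.

Initialize: left = 0
Initialize: b = 5
Entering loop: for k in range(5):
After iteration 1: k = 0, left = 1, b = 4
After iteration 2: k = 1, left = 2, b = 3
After iteration 3: k = 2, left = 3, b = 2
After iteration 4: k = 3, left = 4, b = 1
After iteration 5: k = 4, left = 5, b = 0
Loop ends.

Final answer: 5, 0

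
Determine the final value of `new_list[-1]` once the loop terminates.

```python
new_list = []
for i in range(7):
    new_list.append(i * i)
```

Let's trace through this code step by step.

Initialize: new_list = []
Entering loop: for i in range(7):
After iteration 1: i = 0, new_list = [0]
After iteration 2: i = 1, new_list = [0, 1]
After iteration 3: i = 2, new_list = [0, 1, 4]
After iteration 4: i = 3, new_list = [0, 1, 4, 9]
After iteration 5: i = 4, new_list = [0, 1, 4, 9, 16]
After iteration 6: i = 5, new_list = [0, 1, 4, 9, 16, 25]
After iteration 7: i = 6, new_list = [0, 1, 4, 9, 16, 25, 36]
Loop ends.
new_list[-1] = 36

Final answer: 36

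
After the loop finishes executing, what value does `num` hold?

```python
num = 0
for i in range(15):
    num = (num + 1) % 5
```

Let's trace through this code step by step.

Initialize: num = 0
Entering loop: for i in range(15):
After iteration 1: i = 0, num = 1
After iteration 2: i = 1, num = 2
After iteration 3: i = 2, num = 3
After iteration 4: i = 3, num = 4
After iteration 5: i = 4, num = 0
After iteration 6: i = 5, num = 1
After iteration 7: i = 6, num = 2
After iteration 8: i = 7, num = 3
After iteration 9: i = 8, num = 4
After iteration 10: i = 9, num = 0
After iteration 11: i = 10, num = 1
After iteration 12: i = 11, num = 2
After iteration 13: i = 12, num = 3
After iteration 14: i = 13, num = 4
After iteration 15: i = 14, num = 0
Loop ends.

Final answer: 0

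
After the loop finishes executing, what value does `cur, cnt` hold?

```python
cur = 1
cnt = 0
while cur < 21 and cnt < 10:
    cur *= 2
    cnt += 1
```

Let's trace through this code step by step.

Initialize: cur = 1
Initialize: cnt = 0
Entering loop: while cur < 21 and cnt < 10:
After iteration 1: cur = 2, cnt = 1
After iteration 2: cur = 4, cnt = 2
After iteration 3: cur = 8, cnt = 3
After iteration 4: cur = 16, cnt = 4
After iteration 5: cur = 32, cnt = 5
Loop ends.

Final answer: 32, 5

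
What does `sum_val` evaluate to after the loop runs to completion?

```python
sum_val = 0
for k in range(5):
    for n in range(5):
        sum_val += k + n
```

Let's trace through this code step by step.

Initialize: sum_val = 0
Entering loop: for k in range(5):
After iteration 1: k = 0, sum_val = 10
After iteration 2: k = 1, sum_val = 25
After iteration 3: k = 2, sum_val = 45
After iteration 4: k = 3, sum_val = 70
After iteration 5: k = 4, sum_val = 100
Loop ends.

Final answer: 100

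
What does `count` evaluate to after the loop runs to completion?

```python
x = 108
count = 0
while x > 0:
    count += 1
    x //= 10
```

Let's trace through this code step by step.

Initialize: x = 108
Initialize: count = 0
Entering loop: while x > 0:
After iteration 1: x = 10, count = 1
After iteration 2: x = 1, count = 2
After iteration 3: x = 0, count = 3
Loop ends.

Final answer: 3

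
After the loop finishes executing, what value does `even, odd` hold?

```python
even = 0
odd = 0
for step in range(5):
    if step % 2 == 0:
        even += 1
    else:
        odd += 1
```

Let's trace through this code step by step.

Initialize: even = 0
Initialize: odd = 0
Entering loop: for step in range(5):
After iteration 1: step = 0, even = 1, odd = 0
After iteration 2: step = 1, even = 1, odd = 1
After iteration 3: step = 2, even = 2, odd = 1
After iteration 4: step = 3, even = 2, odd = 2
After iteration 5: step = 4, even = 3, odd = 2
Loop ends.

Final answer: 3, 2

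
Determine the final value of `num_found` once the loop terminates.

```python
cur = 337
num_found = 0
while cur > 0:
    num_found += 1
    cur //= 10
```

Let's trace through this code step by step.

Initialize: cur = 337
Initialize: num_found = 0
Entering loop: while cur > 0:
After iteration 1: cur = 33, num_found = 1
After iteration 2: cur = 3, num_found = 2
After iteration 3: cur = 0, num_found = 3
Loop ends.

Final answer: 3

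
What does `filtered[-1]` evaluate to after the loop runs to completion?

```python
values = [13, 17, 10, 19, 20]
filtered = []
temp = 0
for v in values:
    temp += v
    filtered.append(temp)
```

Let's trace through this code step by step.

Initialize: values = [13, 17, 10, 19, 20]
Initialize: filtered = []
Initialize: temp = 0
Entering loop: for v in values:
After iteration 1: v = 13, filtered = [13], temp = 13
After iteration 2: v = 17, filtered = [13, 30], temp = 30
After iteration 3: v = 10, filtered = [13, 30, 40], temp = 40
After iteration 4: v = 19, filtered = [13, 30, 40, 59], temp = 59
After iteration 5: v = 20, filtered = [13, 30, 40, 59, 79], temp = 79
Loop ends.
filtered[-1] = 79

Final answer: 79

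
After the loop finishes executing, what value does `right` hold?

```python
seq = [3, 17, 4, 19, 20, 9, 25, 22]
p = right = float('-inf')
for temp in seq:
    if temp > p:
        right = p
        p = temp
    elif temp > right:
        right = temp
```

Let's trace through this code step by step.

Initialize: seq = [3, 17, 4, 19, 20, 9, 25, 22]
Initialize: p = -inf
Initialize: right = -inf
Entering loop: for temp in seq:
After iteration 1: temp = 3, p = 3, right = -inf
After iteration 2: temp = 17, p = 17, right = 3
After iteration 3: temp = 4, p = 17, right = 4
After iteration 4: temp = 19, p = 19, right = 17
After iteration 5: temp = 20, p = 20, right = 19
After iteration 6: temp = 9, p = 20, right = 19
After iteration 7: temp = 25, p = 25, right = 20
After iteration 8: temp = 22, p = 25, right = 22
Loop ends.

Final answer: 22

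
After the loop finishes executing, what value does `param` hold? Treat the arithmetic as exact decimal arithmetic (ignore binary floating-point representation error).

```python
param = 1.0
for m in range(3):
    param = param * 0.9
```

Let's trace through this code step by step.

Initialize: param = 1.0
Entering loop: for m in range(3):
After iteration 1: m = 0, param = 0.9
After iteration 2: m = 1, param = 0.81
After iteration 3: m = 2, param = 0.729
Loop ends.

Final answer: 0.729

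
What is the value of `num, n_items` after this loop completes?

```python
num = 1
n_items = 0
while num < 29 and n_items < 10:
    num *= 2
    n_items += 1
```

Let's trace through this code step by step.

Initialize: num = 1
Initialize: n_items = 0
Entering loop: while num < 29 and n_items < 10:
After iteration 1: num = 2, n_items = 1
After iteration 2: num = 4, n_items = 2
After iteration 3: num = 8, n_items = 3
After iteration 4: num = 16, n_items = 4
After iteration 5: num = 32, n_items = 5
Loop ends.

Final answer: 32, 5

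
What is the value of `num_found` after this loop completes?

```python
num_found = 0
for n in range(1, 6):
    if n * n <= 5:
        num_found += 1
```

Let's trace through this code step by step.

Initialize: num_found = 0
Entering loop: for n in range(1, 6):
After iteration 1: n = 1, num_found = 1
After iteration 2: n = 2, num_found = 2
After iteration 3: n = 3, num_found = 2
After iteration 4: n = 4, num_found = 2
After iteration 5: n = 5, num_found = 2
Loop ends.

Final answer: 2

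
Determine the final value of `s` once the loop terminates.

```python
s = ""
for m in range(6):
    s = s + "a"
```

Let's trace through this code step by step.

Initialize: s = ''
Entering loop: for m in range(6):
After iteration 1: m = 0, s = 'a'
After iteration 2: m = 1, s = 'aa'
After iteration 3: m = 2, s = 'aaa'
After iteration 4: m = 3, s = 'aaaa'
After iteration 5: m = 4, s = 'aaaaa'
After iteration 6: m = 5, s = 'aaaaaa'
Loop ends.

Final answer: 'aaaaaa'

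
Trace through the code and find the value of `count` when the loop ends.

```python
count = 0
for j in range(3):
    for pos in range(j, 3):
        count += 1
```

Let's trace through this code step by step.

Initialize: count = 0
Entering loop: for j in range(3):
After iteration 1: j = 0, count = 3
After iteration 2: j = 1, count = 5
After iteration 3: j = 2, count = 6
Loop ends.

Final answer: 6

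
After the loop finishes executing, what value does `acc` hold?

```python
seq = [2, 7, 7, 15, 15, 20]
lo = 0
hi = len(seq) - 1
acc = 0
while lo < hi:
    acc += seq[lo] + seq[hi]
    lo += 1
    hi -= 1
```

Let's trace through this code step by step.

Initialize: seq = [2, 7, 7, 15, 15, 20]
Initialize: lo = 0
Initialize: hi = 5
Initialize: acc = 0
Entering loop: while lo < hi:
After iteration 1: lo = 1, hi = 4, acc = 22
After iteration 2: lo = 2, hi = 3, acc = 44
After iteration 3: lo = 3, hi = 2, acc = 66
Loop ends.

Final answer: 66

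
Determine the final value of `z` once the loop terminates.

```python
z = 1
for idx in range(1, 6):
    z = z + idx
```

Let's trace through this code step by step.

Initialize: z = 1
Entering loop: for idx in range(1, 6):
After iteration 1: idx = 1, z = 2
After iteration 2: idx = 2, z = 4
After iteration 3: idx = 3, z = 7
After iteration 4: idx = 4, z = 11
After iteration 5: idx = 5, z = 16
Loop ends.

Final answer: 16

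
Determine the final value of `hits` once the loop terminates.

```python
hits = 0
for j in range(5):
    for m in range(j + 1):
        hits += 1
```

Let's trace through this code step by step.

Initialize: hits = 0
Entering loop: for j in range(5):
After iteration 1: j = 0, hits = 1, m = 0
After iteration 2: j = 1, hits = 3, m = 1
After iteration 3: j = 2, hits = 6, m = 2
After iteration 4: j = 3, hits = 10, m = 3
After iteration 5: j = 4, hits = 15, m = 4
Loop ends.

Final answer: 15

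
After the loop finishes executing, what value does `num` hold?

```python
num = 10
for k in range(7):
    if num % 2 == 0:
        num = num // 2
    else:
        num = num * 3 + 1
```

Let's trace through this code step by step.

Initialize: num = 10
Entering loop: for k in range(7):
After iteration 1: k = 0, num = 5
After iteration 2: k = 1, num = 16
After iteration 3: k = 2, num = 8
After iteration 4: k = 3, num = 4
After iteration 5: k = 4, num = 2
After iteration 6: k = 5, num = 1
After iteration 7: k = 6, num = 4
Loop ends.

Final answer: 4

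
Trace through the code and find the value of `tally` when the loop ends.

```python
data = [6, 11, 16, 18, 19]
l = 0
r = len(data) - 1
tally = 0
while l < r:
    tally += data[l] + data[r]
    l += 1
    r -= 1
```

Let's trace through this code step by step.

Initialize: data = [6, 11, 16, 18, 19]
Initialize: l = 0
Initialize: r = 4
Initialize: tally = 0
Entering loop: while l < r:
After iteration 1: l = 1, r = 3, tally = 25
After iteration 2: l = 2, r = 2, tally = 54
Loop ends.

Final answer: 54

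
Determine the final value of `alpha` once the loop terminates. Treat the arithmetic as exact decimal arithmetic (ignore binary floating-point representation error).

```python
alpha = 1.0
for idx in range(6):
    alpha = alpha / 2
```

Let's trace through this code step by step.

Initialize: alpha = 1.0
Entering loop: for idx in range(6):
After iteration 1: idx = 0, alpha = 0.5
After iteration 2: idx = 1, alpha = 0.25
After iteration 3: idx = 2, alpha = 0.125
After iteration 4: idx = 3, alpha = 0.0625
After iteration 5: idx = 4, alpha = 0.03125
After iteration 6: idx = 5, alpha = 0.015625
Loop ends.

Final answer: 0.015625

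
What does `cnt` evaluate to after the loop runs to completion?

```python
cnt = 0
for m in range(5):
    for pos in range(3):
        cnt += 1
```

Let's trace through this code step by step.

Initialize: cnt = 0
Entering loop: for m in range(5):
After iteration 1: m = 0, cnt = 3
After iteration 2: m = 1, cnt = 6
After iteration 3: m = 2, cnt = 9
After iteration 4: m = 3, cnt = 12
After iteration 5: m = 4, cnt = 15
Loop ends.

Final answer: 15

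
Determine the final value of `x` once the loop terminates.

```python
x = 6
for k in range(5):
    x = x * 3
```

Let's trace through this code step by step.

Initialize: x = 6
Entering loop: for k in range(5):
After iteration 1: k = 0, x = 18
After iteration 2: k = 1, x = 54
After iteration 3: k = 2, x = 162
After iteration 4: k = 3, x = 486
After iteration 5: k = 4, x = 1458
Loop ends.

Final answer: 1458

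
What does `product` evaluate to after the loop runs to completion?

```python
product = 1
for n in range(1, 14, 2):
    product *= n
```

Let's trace through this code step by step.

Initialize: product = 1
Entering loop: for n in range(1, 14, 2):
After iteration 1: n = 1, product = 1
After iteration 2: n = 3, product = 3
After iteration 3: n = 5, product = 15
After iteration 4: n = 7, product = 105
After iteration 5: n = 9, product = 945
After iteration 6: n = 11, product = 10395
After iteration 7: n = 13, product = 135135
Loop ends.

Final answer: 135135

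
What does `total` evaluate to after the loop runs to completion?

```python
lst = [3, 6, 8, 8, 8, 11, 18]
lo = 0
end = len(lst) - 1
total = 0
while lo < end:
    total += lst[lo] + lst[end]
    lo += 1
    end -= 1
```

Let's trace through this code step by step.

Initialize: lst = [3, 6, 8, 8, 8, 11, 18]
Initialize: lo = 0
Initialize: end = 6
Initialize: total = 0
Entering loop: while lo < end:
After iteration 1: lo = 1, end = 5, total = 21
After iteration 2: lo = 2, end = 4, total = 38
After iteration 3: lo = 3, end = 3, total = 54
Loop ends.

Final answer: 54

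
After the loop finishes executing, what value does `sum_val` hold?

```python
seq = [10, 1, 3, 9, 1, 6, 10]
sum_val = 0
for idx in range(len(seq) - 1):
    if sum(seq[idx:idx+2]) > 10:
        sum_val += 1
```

Let's trace through this code step by step.

Initialize: seq = [10, 1, 3, 9, 1, 6, 10]
Initialize: sum_val = 0
Entering loop: for idx in range(len(seq) - 1):
After iteration 1: idx = 0, sum_val = 1
After iteration 2: idx = 1, sum_val = 1
After iteration 3: idx = 2, sum_val = 2
After iteration 4: idx = 3, sum_val = 2
After iteration 5: idx = 4, sum_val = 2
After iteration 6: idx = 5, sum_val = 3
Loop ends.

Final answer: 3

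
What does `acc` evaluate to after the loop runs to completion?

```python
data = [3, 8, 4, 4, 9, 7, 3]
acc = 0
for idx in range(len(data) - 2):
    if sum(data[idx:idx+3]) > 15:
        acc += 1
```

Let's trace through this code step by step.

Initialize: data = [3, 8, 4, 4, 9, 7, 3]
Initialize: acc = 0
Entering loop: for idx in range(len(data) - 2):
After iteration 1: idx = 0, acc = 0
After iteration 2: idx = 1, acc = 1
After iteration 3: idx = 2, acc = 2
After iteration 4: idx = 3, acc = 3
After iteration 5: idx = 4, acc = 4
Loop ends.

Final answer: 4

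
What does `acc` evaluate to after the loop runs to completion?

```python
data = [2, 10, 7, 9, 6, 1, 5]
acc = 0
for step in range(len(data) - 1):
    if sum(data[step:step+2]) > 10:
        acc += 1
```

Let's trace through this code step by step.

Initialize: data = [2, 10, 7, 9, 6, 1, 5]
Initialize: acc = 0
Entering loop: for step in range(len(data) - 1):
After iteration 1: step = 0, acc = 1
After iteration 2: step = 1, acc = 2
After iteration 3: step = 2, acc = 3
After iteration 4: step = 3, acc = 4
After iteration 5: step = 4, acc = 4
After iteration 6: step = 5, acc = 4
Loop ends.

Final answer: 4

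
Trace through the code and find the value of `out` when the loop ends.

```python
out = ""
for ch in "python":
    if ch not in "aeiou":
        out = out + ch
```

Let's trace through this code step by step.

Initialize: out = ''
Entering loop: for ch in "python":
After iteration 1: ch = 'p', out = 'p'
After iteration 2: ch = 'y', out = 'py'
After iteration 3: ch = 't', out = 'pyt'
After iteration 4: ch = 'h', out = 'pyth'
After iteration 5: ch = 'o', out = 'pyth'
After iteration 6: ch = 'n', out = 'pythn'
Loop ends.

Final answer: 'pythn'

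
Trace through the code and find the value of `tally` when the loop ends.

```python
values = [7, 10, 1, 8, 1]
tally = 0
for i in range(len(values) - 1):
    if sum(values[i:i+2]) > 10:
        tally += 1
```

Let's trace through this code step by step.

Initialize: values = [7, 10, 1, 8, 1]
Initialize: tally = 0
Entering loop: for i in range(len(values) - 1):
After iteration 1: i = 0, tally = 1
After iteration 2: i = 1, tally = 2
After iteration 3: i = 2, tally = 2
After iteration 4: i = 3, tally = 2
Loop ends.

Final answer: 2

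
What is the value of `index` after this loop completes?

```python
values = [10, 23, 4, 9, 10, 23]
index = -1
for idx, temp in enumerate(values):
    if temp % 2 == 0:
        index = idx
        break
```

Let's trace through this code step by step.

Initialize: values = [10, 23, 4, 9, 10, 23]
Initialize: index = -1
Entering loop: for idx, temp in enumerate(values):
After iteration 1: idx = 0, temp = 10, index = 0
Loop ends.

Final answer: 0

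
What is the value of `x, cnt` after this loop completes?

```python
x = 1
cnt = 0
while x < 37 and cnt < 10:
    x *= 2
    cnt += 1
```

Let's trace through this code step by step.

Initialize: x = 1
Initialize: cnt = 0
Entering loop: while x < 37 and cnt < 10:
After iteration 1: x = 2, cnt = 1
After iteration 2: x = 4, cnt = 2
After iteration 3: x = 8, cnt = 3
After iteration 4: x = 16, cnt = 4
After iteration 5: x = 32, cnt = 5
After iteration 6: x = 64, cnt = 6
Loop ends.

Final answer: 64, 6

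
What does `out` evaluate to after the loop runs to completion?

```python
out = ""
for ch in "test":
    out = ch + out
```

Let's trace through this code step by step.

Initialize: out = ''
Entering loop: for ch in "test":
After iteration 1: ch = 't', out = 't'
After iteration 2: ch = 'e', out = 'et'
After iteration 3: ch = 's', out = 'set'
After iteration 4: ch = 't', out = 'tset'
Loop ends.

Final answer: 'tset'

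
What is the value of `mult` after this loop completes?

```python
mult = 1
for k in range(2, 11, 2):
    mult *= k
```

Let's trace through this code step by step.

Initialize: mult = 1
Entering loop: for k in range(2, 11, 2):
After iteration 1: k = 2, mult = 2
After iteration 2: k = 4, mult = 8
After iteration 3: k = 6, mult = 48
After iteration 4: k = 8, mult = 384
After iteration 5: k = 10, mult = 3840
Loop ends.

Final answer: 3840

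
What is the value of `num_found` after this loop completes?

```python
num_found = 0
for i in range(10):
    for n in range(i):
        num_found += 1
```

Let's trace through this code step by step.

Initialize: num_found = 0
Entering loop: for i in range(10):
After iteration 1: i = 0, num_found = 0
After iteration 2: i = 1, num_found = 1, n = 0
After iteration 3: i = 2, num_found = 3, n = 1
After iteration 4: i = 3, num_found = 6, n = 2
After iteration 5: i = 4, num_found = 10, n = 3
After iteration 6: i = 5, num_found = 15, n = 4
After iteration 7: i = 6, num_found = 21, n = 5
After iteration 8: i = 7, num_found = 28, n = 6
After iteration 9: i = 8, num_found = 36, n = 7
After iteration 10: i = 9, num_found = 45, n = 8
Loop ends.

Final answer: 45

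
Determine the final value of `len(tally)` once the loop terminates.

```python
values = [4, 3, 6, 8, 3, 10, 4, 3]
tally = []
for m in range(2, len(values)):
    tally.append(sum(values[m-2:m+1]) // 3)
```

Let's trace through this code step by step.

Initialize: values = [4, 3, 6, 8, 3, 10, 4, 3]
Initialize: tally = []
Entering loop: for m in range(2, len(values)):
After iteration 1: m = 2, tally = [4]
After iteration 2: m = 3, tally = [4, 5]
After iteration 3: m = 4, tally = [4, 5, 5]
After iteration 4: m = 5, tally = [4, 5, 5, 7]
After iteration 5: m = 6, tally = [4, 5, 5, 7, 5]
After iteration 6: m = 7, tally = [4, 5, 5, 7, 5, 5]
Loop ends.
len(tally) = 6

Final answer: 6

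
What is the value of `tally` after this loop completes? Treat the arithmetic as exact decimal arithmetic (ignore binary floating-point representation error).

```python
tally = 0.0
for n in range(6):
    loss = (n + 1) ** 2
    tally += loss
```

Let's trace through this code step by step.

Initialize: tally = 0.0
Entering loop: for n in range(6):
After iteration 1: n = 0, tally = 1.0, loss = 1
After iteration 2: n = 1, tally = 5.0, loss = 4
After iteration 3: n = 2, tally = 14.0, loss = 9
After iteration 4: n = 3, tally = 30.0, loss = 16
After iteration 5: n = 4, tally = 55.0, loss = 25
After iteration 6: n = 5, tally = 91.0, loss = 36
Loop ends.

Final answer: 91.0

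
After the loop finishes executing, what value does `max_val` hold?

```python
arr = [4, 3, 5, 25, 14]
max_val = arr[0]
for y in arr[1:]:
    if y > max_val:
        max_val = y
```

Let's trace through this code step by step.

Initialize: arr = [4, 3, 5, 25, 14]
Initialize: max_val = 4
Entering loop: for y in arr[1:]:
After iteration 1: y = 3, max_val = 4
After iteration 2: y = 5, max_val = 5
After iteration 3: y = 25, max_val = 25
After iteration 4: y = 14, max_val = 25
Loop ends.

Final answer: 25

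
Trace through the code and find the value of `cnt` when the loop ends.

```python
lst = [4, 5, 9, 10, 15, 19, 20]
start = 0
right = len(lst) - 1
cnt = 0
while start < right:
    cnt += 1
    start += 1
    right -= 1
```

Let's trace through this code step by step.

Initialize: lst = [4, 5, 9, 10, 15, 19, 20]
Initialize: start = 0
Initialize: right = 6
Initialize: cnt = 0
Entering loop: while start < right:
After iteration 1: start = 1, right = 5, cnt = 1
After iteration 2: start = 2, right = 4, cnt = 2
After iteration 3: start = 3, right = 3, cnt = 3
Loop ends.

Final answer: 3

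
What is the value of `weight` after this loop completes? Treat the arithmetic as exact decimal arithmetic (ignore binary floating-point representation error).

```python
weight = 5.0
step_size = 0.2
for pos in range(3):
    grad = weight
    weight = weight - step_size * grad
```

Let's trace through this code step by step.

Initialize: weight = 5.0
Initialize: step_size = 0.2
Entering loop: for pos in range(3):
After iteration 1: pos = 0, weight = 4.0, grad = 5.0
After iteration 2: pos = 1, weight = 3.2, grad = 4.0
After iteration 3: pos = 2, weight = 2.56, grad = 3.2
Loop ends.

Final answer: 2.56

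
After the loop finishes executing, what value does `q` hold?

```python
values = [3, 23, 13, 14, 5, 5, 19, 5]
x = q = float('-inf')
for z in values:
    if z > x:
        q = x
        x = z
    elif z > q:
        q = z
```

Let's trace through this code step by step.

Initialize: values = [3, 23, 13, 14, 5, 5, 19, 5]
Initialize: x = -inf
Initialize: q = -inf
Entering loop: for z in values:
After iteration 1: z = 3, x = 3, q = -inf
After iteration 2: z = 23, x = 23, q = 3
After iteration 3: z = 13, x = 23, q = 13
After iteration 4: z = 14, x = 23, q = 14
After iteration 5: z = 5, x = 23, q = 14
After iteration 6: z = 5, x = 23, q = 14
After iteration 7: z = 19, x = 23, q = 19
After iteration 8: z = 5, x = 23, q = 19
Loop ends.

Final answer: 19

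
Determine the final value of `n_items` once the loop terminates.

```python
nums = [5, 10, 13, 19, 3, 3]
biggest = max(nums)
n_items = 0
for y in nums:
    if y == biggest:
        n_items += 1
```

Let's trace through this code step by step.

Initialize: nums = [5, 10, 13, 19, 3, 3]
Initialize: biggest = 19
Initialize: n_items = 0
Entering loop: for y in nums:
After iteration 1: y = 5, n_items = 0
After iteration 2: y = 10, n_items = 0
After iteration 3: y = 13, n_items = 0
After iteration 4: y = 19, n_items = 1
After iteration 5: y = 3, n_items = 1
After iteration 6: y = 3, n_items = 1
Loop ends.

Final answer: 1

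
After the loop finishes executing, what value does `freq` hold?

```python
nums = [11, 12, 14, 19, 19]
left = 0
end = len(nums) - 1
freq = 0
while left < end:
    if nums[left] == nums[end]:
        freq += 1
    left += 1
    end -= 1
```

Let's trace through this code step by step.

Initialize: nums = [11, 12, 14, 19, 19]
Initialize: left = 0
Initialize: end = 4
Initialize: freq = 0
Entering loop: while left < end:
After iteration 1: left = 1, end = 3, freq = 0
After iteration 2: left = 2, end = 2, freq = 0
Loop ends.

Final answer: 0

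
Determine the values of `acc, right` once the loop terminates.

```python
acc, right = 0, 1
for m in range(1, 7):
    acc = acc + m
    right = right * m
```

Let's trace through this code step by step.

Initialize: acc = 0
Initialize: right = 1
Entering loop: for m in range(1, 7):
After iteration 1: m = 1, acc = 1, right = 1
After iteration 2: m = 2, acc = 3, right = 2
After iteration 3: m = 3, acc = 6, right = 6
After iteration 4: m = 4, acc = 10, right = 24
After iteration 5: m = 5, acc = 15, right = 120
After iteration 6: m = 6, acc = 21, right = 720
Loop ends.

Final answer: 21, 720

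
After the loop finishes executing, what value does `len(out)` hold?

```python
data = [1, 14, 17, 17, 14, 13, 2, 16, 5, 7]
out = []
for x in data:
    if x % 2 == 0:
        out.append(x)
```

Let's trace through this code step by step.

Initialize: data = [1, 14, 17, 17, 14, 13, 2, 16, 5, 7]
Initialize: out = []
Entering loop: for x in data:
After iteration 1: x = 1, out = []
After iteration 2: x = 14, out = [14]
After iteration 3: x = 17, out = [14]
After iteration 4: x = 17, out = [14]
After iteration 5: x = 14, out = [14, 14]
After iteration 6: x = 13, out = [14, 14]
After iteration 7: x = 2, out = [14, 14, 2]
After iteration 8: x = 16, out = [14, 14, 2, 16]
After iteration 9: x = 5, out = [14, 14, 2, 16]
After iteration 10: x = 7, out = [14, 14, 2, 16]
Loop ends.
len(out) = 4

Final answer: 4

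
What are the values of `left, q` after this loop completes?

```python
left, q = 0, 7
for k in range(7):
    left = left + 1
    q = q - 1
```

Let's trace through this code step by step.

Initialize: left = 0
Initialize: q = 7
Entering loop: for k in range(7):
After iteration 1: k = 0, left = 1, q = 6
After iteration 2: k = 1, left = 2, q = 5
After iteration 3: k = 2, left = 3, q = 4
After iteration 4: k = 3, left = 4, q = 3
After iteration 5: k = 4, left = 5, q = 2
After iteration 6: k = 5, left = 6, q = 1
After iteration 7: k = 6, left = 7, q = 0
Loop ends.

Final answer: 7, 0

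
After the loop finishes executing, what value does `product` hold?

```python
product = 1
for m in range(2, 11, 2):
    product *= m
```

Let's trace through this code step by step.

Initialize: product = 1
Entering loop: for m in range(2, 11, 2):
After iteration 1: m = 2, product = 2
After iteration 2: m = 4, product = 8
After iteration 3: m = 6, product = 48
After iteration 4: m = 8, product = 384
After iteration 5: m = 10, product = 3840
Loop ends.

Final answer: 3840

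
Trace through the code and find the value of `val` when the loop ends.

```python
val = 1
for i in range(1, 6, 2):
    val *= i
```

Let's trace through this code step by step.

Initialize: val = 1
Entering loop: for i in range(1, 6, 2):
After iteration 1: i = 1, val = 1
After iteration 2: i = 3, val = 3
After iteration 3: i = 5, val = 15
Loop ends.

Final answer: 15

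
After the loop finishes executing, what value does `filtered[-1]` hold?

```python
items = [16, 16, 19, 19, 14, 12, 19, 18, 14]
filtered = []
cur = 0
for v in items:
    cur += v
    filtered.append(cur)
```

Let's trace through this code step by step.

Initialize: items = [16, 16, 19, 19, 14, 12, 19, 18, 14]
Initialize: filtered = []
Initialize: cur = 0
Entering loop: for v in items:
After iteration 1: v = 16, filtered = [16], cur = 16
After iteration 2: v = 16, filtered = [16, 32], cur = 32
After iteration 3: v = 19, filtered = [16, 32, 51], cur = 51
After iteration 4: v = 19, filtered = [16, 32, 51, 70], cur = 70
After iteration 5: v = 14, filtered = [16, 32, 51, 70, 84], cur = 84
After iteration 6: v = 12, filtered = [16, 32, 51, 70, 84, 96], cur = 96
After iteration 7: v = 19, filtered = [16, 32, 51, 70, 84, 96, 115], cur = 115
After iteration 8: v = 18, filtered = [16, 32, 51, 70, 84, 96, 115, 133], cur = 133
After iteration 9: v = 14, filtered = [16, 32, 51, 70, 84, 96, 115, 133, 147], cur = 147
Loop ends.
filtered[-1] = 147

Final answer: 147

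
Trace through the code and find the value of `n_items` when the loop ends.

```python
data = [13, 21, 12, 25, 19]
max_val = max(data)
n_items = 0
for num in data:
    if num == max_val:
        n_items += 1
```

Let's trace through this code step by step.

Initialize: data = [13, 21, 12, 25, 19]
Initialize: max_val = 25
Initialize: n_items = 0
Entering loop: for num in data:
After iteration 1: num = 13, n_items = 0
After iteration 2: num = 21, n_items = 0
After iteration 3: num = 12, n_items = 0
After iteration 4: num = 25, n_items = 1
After iteration 5: num = 19, n_items = 1
Loop ends.

Final answer: 1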